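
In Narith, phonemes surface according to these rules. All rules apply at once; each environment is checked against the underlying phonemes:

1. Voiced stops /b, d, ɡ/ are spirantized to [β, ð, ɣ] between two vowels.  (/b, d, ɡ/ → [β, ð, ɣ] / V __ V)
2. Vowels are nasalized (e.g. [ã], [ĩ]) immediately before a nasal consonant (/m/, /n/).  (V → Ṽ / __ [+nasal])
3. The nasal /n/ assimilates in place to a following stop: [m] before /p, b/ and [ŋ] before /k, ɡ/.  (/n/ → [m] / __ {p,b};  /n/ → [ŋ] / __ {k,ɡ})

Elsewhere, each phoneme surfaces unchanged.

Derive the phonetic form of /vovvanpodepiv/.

[vovvãmpoðepiv]

/v/ — not in any rule's target class → [v].
/o/ (between /v/ and /v/): rule 2 targets it, but not before a nasal consonant → unchanged [o].
/v/ (between /o/ and /v/) is unaffected → [v].
/v/ — not in any rule's target class → [v].
Rule 2 applies to /a/ (between /v/ and /n/: before a nasal consonant) → [ã].
/n/ meets the environment for rule 3 (before a labial or velar stop) → [m].
/p/ stays [p].
/o/ (between /p/ and /d/) is in the target of rule 2 but the environment (before a nasal consonant) is not met → [o].
/d/ — between /o/ and /e/, between two vowels — surfaces as [ð] (rule 1).
/e/ (between /d/ and /p/) is in the target of rule 2 but the environment (before a nasal consonant) is not met → [e].
/p/ — not in any rule's target class → [p].
/i/ (between /p/ and /v/): rule 2 targets it, but not before a nasal consonant → unchanged [i].
/v/ (word-final): no rule targets it → [v].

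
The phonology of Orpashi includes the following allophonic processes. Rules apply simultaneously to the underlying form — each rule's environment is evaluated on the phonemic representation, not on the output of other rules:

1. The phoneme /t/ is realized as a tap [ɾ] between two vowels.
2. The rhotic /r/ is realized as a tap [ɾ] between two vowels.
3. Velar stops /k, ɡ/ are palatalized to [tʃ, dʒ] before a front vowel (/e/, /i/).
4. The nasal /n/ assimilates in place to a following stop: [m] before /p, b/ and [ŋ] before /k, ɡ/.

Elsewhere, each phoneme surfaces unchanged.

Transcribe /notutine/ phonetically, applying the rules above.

[noɾuɾine]

/n/ — word-initial; rule 4 does not apply here → [n].
/o/ (between /n/ and /t/): no rule targets it → [o].
Rule 1 applies to /t/ (between /o/ and /u/: between two vowels) → [ɾ].
/u/ (between /t/ and /t/) is unaffected → [u].
/t/ meets the environment for rule 1 (between two vowels) → [ɾ].
/i/ stays [i].
/n/ (between /i/ and /e/) is in the target of rule 4 but the environment (before a labial or velar stop) is not met → [n].
/e/ (word-final) is unaffected → [e].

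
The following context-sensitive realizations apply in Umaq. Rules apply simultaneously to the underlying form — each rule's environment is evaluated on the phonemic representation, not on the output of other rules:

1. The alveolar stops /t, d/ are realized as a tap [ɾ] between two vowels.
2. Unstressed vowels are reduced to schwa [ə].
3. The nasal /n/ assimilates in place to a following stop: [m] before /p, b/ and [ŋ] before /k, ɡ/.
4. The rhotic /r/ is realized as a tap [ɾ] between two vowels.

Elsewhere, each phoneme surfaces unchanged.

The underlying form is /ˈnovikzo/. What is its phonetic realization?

[ˈnovəkzə]

/n/ (word-initial) fails the environment for rule 3, so it stays [n].
/o/ (between /n/ and /v/) fails the environment for rule 2, so it stays [o].
/i/ (between /v/ and /k/): in an unstressed syllable, so rule 2 applies → [ə].
Rule 2 applies to /o/ (word-final: in an unstressed syllable) → [ə].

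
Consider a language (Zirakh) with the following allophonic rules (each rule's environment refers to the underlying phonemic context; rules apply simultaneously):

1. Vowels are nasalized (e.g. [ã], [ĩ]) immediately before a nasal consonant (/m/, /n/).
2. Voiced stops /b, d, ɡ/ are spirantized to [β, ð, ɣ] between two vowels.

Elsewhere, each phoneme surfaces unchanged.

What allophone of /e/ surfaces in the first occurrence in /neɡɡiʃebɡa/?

[e]

/e/ (between /n/ and /ɡ/) fails the environment for rule 1, so it stays [e].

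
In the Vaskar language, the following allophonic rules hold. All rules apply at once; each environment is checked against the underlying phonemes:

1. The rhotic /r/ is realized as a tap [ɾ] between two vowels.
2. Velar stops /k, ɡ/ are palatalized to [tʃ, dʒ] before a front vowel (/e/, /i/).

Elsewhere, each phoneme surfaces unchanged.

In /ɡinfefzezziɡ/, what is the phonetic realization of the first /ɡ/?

[dʒ]

/ɡ/ (word-initial) occurs before a front vowel → [dʒ] by rule 2.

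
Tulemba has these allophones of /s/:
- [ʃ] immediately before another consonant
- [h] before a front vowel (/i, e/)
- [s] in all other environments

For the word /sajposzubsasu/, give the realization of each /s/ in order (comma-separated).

Occurrence 1 (position 1): no conditioning environment matches → elsewhere allophone [s].
Occurrence 2 (position 6): immediately before another consonant → [ʃ].
Occurrence 3 (position 10): no conditioning environment matches → elsewhere allophone [s].
Occurrence 4 (position 12): no conditioning environment matches → elsewhere allophone [s].

[s], [ʃ], [s], [s]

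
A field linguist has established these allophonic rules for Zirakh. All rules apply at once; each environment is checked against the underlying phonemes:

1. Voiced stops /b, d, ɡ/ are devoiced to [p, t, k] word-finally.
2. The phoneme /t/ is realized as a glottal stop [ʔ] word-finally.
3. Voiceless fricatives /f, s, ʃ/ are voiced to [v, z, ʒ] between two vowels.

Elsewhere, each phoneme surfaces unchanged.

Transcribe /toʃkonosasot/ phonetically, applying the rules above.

[toʃkonozazoʔ]

/t/ (word-initial) fails the environment for rule 2, so it stays [t].
/o/ — not in any rule's target class → [o].
/ʃ/ (between /o/ and /k/) is in the target of rule 3 but the environment (between two vowels) is not met → [ʃ].
/k/ stays [k].
/o/ stays [o].
/n/ — not in any rule's target class → [n].
/o/ (between /n/ and /s/) is unaffected → [o].
/s/ (between /o/ and /a/) occurs between two vowels → [z] by rule 3.
/a/ (between /s/ and /s/) is unaffected → [a].
/s/ meets the environment for rule 3 (between two vowels) → [z].
/o/ (between /s/ and /t/) is unaffected → [o].
Rule 2 applies to /t/ (word-final: word-finally) → [ʔ].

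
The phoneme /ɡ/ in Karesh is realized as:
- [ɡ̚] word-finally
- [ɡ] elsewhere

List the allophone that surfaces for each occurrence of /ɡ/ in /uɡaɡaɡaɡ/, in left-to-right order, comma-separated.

[ɡ], [ɡ], [ɡ], [ɡ̚]

Occurrence 1 (position 2): no conditioning environment matches → elsewhere allophone [ɡ].
Occurrence 2 (position 4): no conditioning environment matches → elsewhere allophone [ɡ].
Occurrence 3 (position 6): no conditioning environment matches → elsewhere allophone [ɡ].
Occurrence 4 (position 8): word-finally → [ɡ̚].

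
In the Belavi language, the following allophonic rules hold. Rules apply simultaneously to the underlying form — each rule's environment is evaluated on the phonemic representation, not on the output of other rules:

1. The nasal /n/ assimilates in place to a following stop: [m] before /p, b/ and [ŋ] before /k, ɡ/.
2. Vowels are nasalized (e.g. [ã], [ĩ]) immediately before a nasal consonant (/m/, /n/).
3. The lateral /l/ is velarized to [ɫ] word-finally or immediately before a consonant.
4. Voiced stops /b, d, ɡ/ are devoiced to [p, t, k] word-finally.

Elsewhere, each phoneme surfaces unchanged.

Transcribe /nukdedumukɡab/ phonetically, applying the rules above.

[nukdedũmukɡap]

/n/ (word-initial) fails the environment for rule 1, so it stays [n].
/u/ (between /n/ and /k/) is in the target of rule 2 but the environment (before a nasal consonant) is not met → [u].
/d/ (between /k/ and /e/) is in the target of rule 4 but the environment (word-finally) is not met → [d].
/e/ — between /d/ and /d/; rule 2 does not apply here → [e].
/d/ (between /e/ and /u/) is in the target of rule 4 but the environment (word-finally) is not met → [d].
Rule 2 applies to /u/ (between /d/ and /m/: before a nasal consonant) → [ũ].
/u/ — between /m/ and /k/; rule 2 does not apply here → [u].
/ɡ/ (between /k/ and /a/): rule 4 targets it, but not word-finally → unchanged [ɡ].
/a/ — between /ɡ/ and /b/; rule 2 does not apply here → [a].
Rule 4 applies to /b/ (word-final: word-finally) → [p].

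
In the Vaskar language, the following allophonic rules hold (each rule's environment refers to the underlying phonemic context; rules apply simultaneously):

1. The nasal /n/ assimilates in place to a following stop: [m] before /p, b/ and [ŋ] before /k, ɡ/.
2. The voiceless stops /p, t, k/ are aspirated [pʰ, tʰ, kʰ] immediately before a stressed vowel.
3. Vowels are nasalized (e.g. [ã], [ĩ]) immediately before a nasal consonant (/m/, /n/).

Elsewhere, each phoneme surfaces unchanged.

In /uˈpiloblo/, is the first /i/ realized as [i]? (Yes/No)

/i/ (between /p/ and /l/) is in the target of rule 3 but the environment (before a nasal consonant) is not met → [i].
The actual realization is [i], which matches [i].

Yes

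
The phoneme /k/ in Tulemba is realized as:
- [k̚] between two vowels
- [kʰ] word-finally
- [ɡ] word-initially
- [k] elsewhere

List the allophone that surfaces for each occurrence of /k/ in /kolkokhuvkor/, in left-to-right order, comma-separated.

Occurrence 1 (position 1): word-initially → [ɡ].
Occurrence 2 (position 4): no conditioning environment matches → elsewhere allophone [k].
Occurrence 3 (position 6): no conditioning environment matches → elsewhere allophone [k].
Occurrence 4 (position 10): no conditioning environment matches → elsewhere allophone [k].

[ɡ], [k], [k], [k]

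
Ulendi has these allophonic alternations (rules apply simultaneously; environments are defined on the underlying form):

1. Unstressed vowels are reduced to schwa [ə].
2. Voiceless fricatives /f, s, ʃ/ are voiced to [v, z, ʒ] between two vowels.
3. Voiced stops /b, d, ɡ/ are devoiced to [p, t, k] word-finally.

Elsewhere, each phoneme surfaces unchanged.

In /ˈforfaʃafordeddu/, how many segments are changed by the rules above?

7

Segments that undergo a rule: /a/ → [ə] (rule 1); /ʃ/ → [ʒ] (rule 2); /a/ → [ə] (rule 1); /f/ → [v] (rule 2); /o/ → [ə] (rule 1); /e/ → [ə] (rule 1); /u/ → [ə] (rule 1).
All other segments surface unchanged.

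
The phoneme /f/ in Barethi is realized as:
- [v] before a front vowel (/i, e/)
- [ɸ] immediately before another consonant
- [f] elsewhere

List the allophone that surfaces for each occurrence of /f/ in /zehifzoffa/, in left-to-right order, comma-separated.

[ɸ], [ɸ], [f]

Occurrence 1 (position 5): immediately before another consonant → [ɸ].
Occurrence 2 (position 8): immediately before another consonant → [ɸ].
Occurrence 3 (position 9): no conditioning environment matches → elsewhere allophone [f].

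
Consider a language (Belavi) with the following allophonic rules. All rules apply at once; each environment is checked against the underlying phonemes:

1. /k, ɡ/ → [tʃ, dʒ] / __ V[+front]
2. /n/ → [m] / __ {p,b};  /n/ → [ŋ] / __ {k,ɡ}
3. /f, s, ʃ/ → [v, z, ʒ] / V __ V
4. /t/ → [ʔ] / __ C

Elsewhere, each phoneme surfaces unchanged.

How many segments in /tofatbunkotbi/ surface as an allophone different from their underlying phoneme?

4

Segments that undergo a rule: /f/ → [v] (rule 3); /t/ → [ʔ] (rule 4); /n/ → [ŋ] (rule 2); /t/ → [ʔ] (rule 4).
All other segments surface unchanged.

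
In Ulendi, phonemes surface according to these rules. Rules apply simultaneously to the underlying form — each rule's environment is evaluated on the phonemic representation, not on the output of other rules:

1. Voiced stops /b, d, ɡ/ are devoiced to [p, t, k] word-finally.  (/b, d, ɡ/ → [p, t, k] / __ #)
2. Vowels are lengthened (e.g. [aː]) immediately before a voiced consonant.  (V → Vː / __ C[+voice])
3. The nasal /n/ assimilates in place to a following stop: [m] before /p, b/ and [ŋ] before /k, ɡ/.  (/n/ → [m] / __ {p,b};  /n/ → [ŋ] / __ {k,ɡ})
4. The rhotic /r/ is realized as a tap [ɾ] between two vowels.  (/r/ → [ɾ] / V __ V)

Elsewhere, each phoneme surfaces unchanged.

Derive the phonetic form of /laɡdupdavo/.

[laːɡdupdaːvo]

/l/ — not in any rule's target class → [l].
/a/ — between /l/ and /ɡ/, before a voiced consonant — surfaces as [aː] (rule 2).
/ɡ/ (between /a/ and /d/) is in the target of rule 1 but the environment (word-finally) is not met → [ɡ].
/d/ — between /ɡ/ and /u/; rule 1 does not apply here → [d].
/u/ — between /d/ and /p/; rule 2 does not apply here → [u].
/p/ (between /u/ and /d/) is unaffected → [p].
/d/ (between /p/ and /a/) fails the environment for rule 1, so it stays [d].
/a/ (between /d/ and /v/): before a voiced consonant, so rule 2 applies → [aː].
/v/ (between /a/ and /o/) is unaffected → [v].
/o/ (word-final) is in the target of rule 2 but the environment (before a voiced consonant) is not met → [o].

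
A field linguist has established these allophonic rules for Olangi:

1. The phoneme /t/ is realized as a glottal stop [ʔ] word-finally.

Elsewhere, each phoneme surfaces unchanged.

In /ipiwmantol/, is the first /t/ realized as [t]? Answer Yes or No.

/t/ (between /n/ and /o/): rule 1 targets it, but not word-finally → unchanged [t].
The actual realization is [t], which matches [t].

Yes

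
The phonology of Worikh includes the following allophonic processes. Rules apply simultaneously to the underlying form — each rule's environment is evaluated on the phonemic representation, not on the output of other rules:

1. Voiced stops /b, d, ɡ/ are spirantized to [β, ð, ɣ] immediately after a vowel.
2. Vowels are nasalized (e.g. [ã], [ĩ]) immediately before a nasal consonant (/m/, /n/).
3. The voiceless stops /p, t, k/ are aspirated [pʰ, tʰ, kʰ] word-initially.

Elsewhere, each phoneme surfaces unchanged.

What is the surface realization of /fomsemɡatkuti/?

/f/ stays [f].
/o/ — between /f/ and /m/, before a nasal consonant — surfaces as [õ] (rule 2).
/m/ stays [m].
/s/ (between /m/ and /e/) is unaffected → [s].
/e/ (between /s/ and /m/) occurs before a nasal consonant → [ẽ] by rule 2.
/m/ — not in any rule's target class → [m].
/ɡ/ (between /m/ and /a/) fails the environment for rule 1, so it stays [ɡ].
/a/ (between /ɡ/ and /t/) is in the target of rule 2 but the environment (before a nasal consonant) is not met → [a].
/t/ (between /a/ and /k/) is in the target of rule 3 but the environment (word-initially) is not met → [t].
/k/ (between /t/ and /u/) fails the environment for rule 3, so it stays [k].
/u/ (between /k/ and /t/): rule 2 targets it, but not before a nasal consonant → unchanged [u].
/t/ — between /u/ and /i/; rule 3 does not apply here → [t].
/i/ (word-final) is in the target of rule 2 but the environment (before a nasal consonant) is not met → [i].

[fõmsẽmɡatkuti]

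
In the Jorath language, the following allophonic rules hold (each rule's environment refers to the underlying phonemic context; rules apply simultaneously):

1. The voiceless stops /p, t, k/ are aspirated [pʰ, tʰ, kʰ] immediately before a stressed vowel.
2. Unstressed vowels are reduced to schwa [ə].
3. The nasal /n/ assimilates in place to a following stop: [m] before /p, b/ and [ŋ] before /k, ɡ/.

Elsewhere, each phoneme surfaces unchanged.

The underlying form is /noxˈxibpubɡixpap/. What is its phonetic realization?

/n/ (word-initial) fails the environment for rule 3, so it stays [n].
/o/ (between /n/ and /x/) occurs in an unstressed syllable → [ə] by rule 2.
/i/ — between /x/ and /b/; rule 2 does not apply here → [i].
/p/ (between /b/ and /u/) fails the environment for rule 1, so it stays [p].
/u/ — between /p/ and /b/, in an unstressed syllable — surfaces as [ə] (rule 2).
/i/ — between /ɡ/ and /x/, in an unstressed syllable — surfaces as [ə] (rule 2).
/p/ — between /x/ and /a/; rule 1 does not apply here → [p].
Rule 2 applies to /a/ (between /p/ and /p/: in an unstressed syllable) → [ə].
/p/ (word-final): rule 1 targets it, but not immediately before a stressed vowel → unchanged [p].

[nəxˈxibpəbɡəxpəp]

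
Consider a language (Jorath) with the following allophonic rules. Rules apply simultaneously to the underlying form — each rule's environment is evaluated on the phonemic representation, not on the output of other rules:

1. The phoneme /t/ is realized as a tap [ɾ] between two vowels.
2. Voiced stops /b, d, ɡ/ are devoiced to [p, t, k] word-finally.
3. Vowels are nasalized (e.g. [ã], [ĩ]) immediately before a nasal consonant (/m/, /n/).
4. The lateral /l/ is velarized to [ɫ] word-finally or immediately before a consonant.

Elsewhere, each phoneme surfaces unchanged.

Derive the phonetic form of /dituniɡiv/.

/d/ (word-initial): rule 2 targets it, but not word-finally → unchanged [d].
/i/ (between /d/ and /t/) is in the target of rule 3 but the environment (before a nasal consonant) is not met → [i].
/t/ (between /i/ and /u/) occurs between two vowels → [ɾ] by rule 1.
/u/ meets the environment for rule 3 (before a nasal consonant) → [ũ].
/n/ stays [n].
/i/ — between /n/ and /ɡ/; rule 3 does not apply here → [i].
/ɡ/ (between /i/ and /i/) fails the environment for rule 2, so it stays [ɡ].
/i/ — between /ɡ/ and /v/; rule 3 does not apply here → [i].
/v/ (word-final): no rule targets it → [v].

[diɾũniɡiv]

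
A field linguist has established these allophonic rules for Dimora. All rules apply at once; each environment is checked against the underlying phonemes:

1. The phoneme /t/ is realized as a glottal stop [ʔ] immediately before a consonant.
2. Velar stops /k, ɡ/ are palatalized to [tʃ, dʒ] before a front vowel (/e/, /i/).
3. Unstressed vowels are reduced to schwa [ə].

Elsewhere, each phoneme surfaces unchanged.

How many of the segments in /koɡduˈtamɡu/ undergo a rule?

3

Segments that undergo a rule: /o/ → [ə] (rule 3); /u/ → [ə] (rule 3); /u/ → [ə] (rule 3).
All other segments surface unchanged.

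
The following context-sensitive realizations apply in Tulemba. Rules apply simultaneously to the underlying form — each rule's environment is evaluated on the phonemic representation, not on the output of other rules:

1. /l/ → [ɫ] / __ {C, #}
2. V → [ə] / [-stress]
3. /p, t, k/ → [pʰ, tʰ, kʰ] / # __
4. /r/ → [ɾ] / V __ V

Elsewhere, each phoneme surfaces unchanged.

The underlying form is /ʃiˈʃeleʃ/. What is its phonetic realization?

[ʃəˈʃeləʃ]

/ʃ/ (word-initial) is unaffected → [ʃ].
/i/ meets the environment for rule 2 (in an unstressed syllable) → [ə].
/ʃ/ — not in any rule's target class → [ʃ].
/e/ (between /ʃ/ and /l/) is in the target of rule 2 but the environment (in an unstressed syllable) is not met → [e].
/l/ (between /e/ and /e/): rule 1 targets it, but not word-finally or immediately before a consonant → unchanged [l].
/e/ — between /l/ and /ʃ/, in an unstressed syllable — surfaces as [ə] (rule 2).
/ʃ/ — not in any rule's target class → [ʃ].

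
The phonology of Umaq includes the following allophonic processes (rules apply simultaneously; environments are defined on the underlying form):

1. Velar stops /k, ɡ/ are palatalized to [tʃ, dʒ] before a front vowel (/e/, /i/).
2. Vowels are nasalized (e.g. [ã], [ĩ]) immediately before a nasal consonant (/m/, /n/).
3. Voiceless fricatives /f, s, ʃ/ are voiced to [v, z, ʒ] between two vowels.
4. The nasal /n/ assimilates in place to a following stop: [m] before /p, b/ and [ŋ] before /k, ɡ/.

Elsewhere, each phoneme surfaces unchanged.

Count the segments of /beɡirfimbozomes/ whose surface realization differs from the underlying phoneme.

3

Segments that undergo a rule: /ɡ/ → [dʒ] (rule 1); /i/ → [ĩ] (rule 2); /o/ → [õ] (rule 2).
All other segments surface unchanged.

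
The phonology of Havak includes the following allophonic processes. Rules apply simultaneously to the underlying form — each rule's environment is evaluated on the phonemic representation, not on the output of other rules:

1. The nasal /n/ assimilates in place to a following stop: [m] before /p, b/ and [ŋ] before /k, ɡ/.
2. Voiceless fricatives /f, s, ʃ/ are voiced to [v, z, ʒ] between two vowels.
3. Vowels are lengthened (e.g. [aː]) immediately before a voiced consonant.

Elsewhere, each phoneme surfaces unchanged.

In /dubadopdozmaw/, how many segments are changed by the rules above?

4

Segments that undergo a rule: /u/ → [uː] (rule 3); /a/ → [aː] (rule 3); /o/ → [oː] (rule 3); /a/ → [aː] (rule 3).
All other segments surface unchanged.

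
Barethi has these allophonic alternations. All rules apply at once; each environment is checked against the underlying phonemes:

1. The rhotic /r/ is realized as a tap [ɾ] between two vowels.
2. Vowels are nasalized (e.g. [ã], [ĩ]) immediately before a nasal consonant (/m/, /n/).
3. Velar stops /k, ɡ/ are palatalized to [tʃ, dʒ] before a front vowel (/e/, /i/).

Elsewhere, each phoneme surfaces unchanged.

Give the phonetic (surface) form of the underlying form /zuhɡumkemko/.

/u/ (between /z/ and /h/) fails the environment for rule 2, so it stays [u].
/ɡ/ (between /h/ and /u/) fails the environment for rule 3, so it stays [ɡ].
/u/ (between /ɡ/ and /m/) occurs before a nasal consonant → [ũ] by rule 2.
/k/ meets the environment for rule 3 (before a front vowel) → [tʃ].
/e/ (between /k/ and /m/): before a nasal consonant, so rule 2 applies → [ẽ].
/k/ (between /m/ and /o/) fails the environment for rule 3, so it stays [k].
/o/ (word-final) is in the target of rule 2 but the environment (before a nasal consonant) is not met → [o].

[zuhɡũmtʃẽmko]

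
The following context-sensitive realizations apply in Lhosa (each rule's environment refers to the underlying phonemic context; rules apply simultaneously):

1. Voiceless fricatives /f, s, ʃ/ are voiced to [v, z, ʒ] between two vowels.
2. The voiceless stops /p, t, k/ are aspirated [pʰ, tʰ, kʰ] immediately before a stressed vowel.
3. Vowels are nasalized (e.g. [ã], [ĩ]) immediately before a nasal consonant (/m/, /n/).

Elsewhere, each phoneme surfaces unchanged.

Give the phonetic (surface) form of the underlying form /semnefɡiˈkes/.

[sẽmnefɡiˈkʰes]

/s/ (word-initial): rule 1 targets it, but not between two vowels → unchanged [s].
/e/ — between /s/ and /m/, before a nasal consonant — surfaces as [ẽ] (rule 3).
/e/ — between /n/ and /f/; rule 3 does not apply here → [e].
/f/ (between /e/ and /ɡ/) is in the target of rule 1 but the environment (between two vowels) is not met → [f].
/i/ (between /ɡ/ and /k/) fails the environment for rule 3, so it stays [i].
/k/ (between /i/ and /e/): immediately before a stressed vowel, so rule 2 applies → [kʰ].
/e/ (between /k/ and /s/) fails the environment for rule 3, so it stays [e].
/s/ (word-final): rule 1 targets it, but not between two vowels → unchanged [s].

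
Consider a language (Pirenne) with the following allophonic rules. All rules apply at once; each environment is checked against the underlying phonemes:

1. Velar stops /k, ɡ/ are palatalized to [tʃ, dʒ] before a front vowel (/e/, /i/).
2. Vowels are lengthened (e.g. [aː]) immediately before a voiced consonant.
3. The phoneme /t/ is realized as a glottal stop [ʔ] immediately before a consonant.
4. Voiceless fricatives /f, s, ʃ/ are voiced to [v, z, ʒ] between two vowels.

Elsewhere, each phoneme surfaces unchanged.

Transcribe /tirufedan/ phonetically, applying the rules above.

/t/ (word-initial) is in the target of rule 3 but the environment (immediately before a consonant) is not met → [t].
/i/ meets the environment for rule 2 (before a voiced consonant) → [iː].
/r/ stays [r].
/u/ (between /r/ and /f/): rule 2 targets it, but not before a voiced consonant → unchanged [u].
/f/ (between /u/ and /e/) occurs between two vowels → [v] by rule 4.
Rule 2 applies to /e/ (between /f/ and /d/: before a voiced consonant) → [eː].
/d/ (between /e/ and /a/): no rule targets it → [d].
/a/ (between /d/ and /n/) occurs before a voiced consonant → [aː] by rule 2.
/n/ (word-final) is unaffected → [n].

[tiːruveːdaːn]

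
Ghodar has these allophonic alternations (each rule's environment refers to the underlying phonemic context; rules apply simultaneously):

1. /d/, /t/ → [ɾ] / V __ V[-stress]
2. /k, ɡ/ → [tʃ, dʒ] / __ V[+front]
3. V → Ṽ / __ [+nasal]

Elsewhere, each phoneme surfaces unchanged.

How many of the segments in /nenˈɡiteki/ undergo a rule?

4

Segments that undergo a rule: /e/ → [ẽ] (rule 3); /ɡ/ → [dʒ] (rule 2); /t/ → [ɾ] (rule 1); /k/ → [tʃ] (rule 2).
All other segments surface unchanged.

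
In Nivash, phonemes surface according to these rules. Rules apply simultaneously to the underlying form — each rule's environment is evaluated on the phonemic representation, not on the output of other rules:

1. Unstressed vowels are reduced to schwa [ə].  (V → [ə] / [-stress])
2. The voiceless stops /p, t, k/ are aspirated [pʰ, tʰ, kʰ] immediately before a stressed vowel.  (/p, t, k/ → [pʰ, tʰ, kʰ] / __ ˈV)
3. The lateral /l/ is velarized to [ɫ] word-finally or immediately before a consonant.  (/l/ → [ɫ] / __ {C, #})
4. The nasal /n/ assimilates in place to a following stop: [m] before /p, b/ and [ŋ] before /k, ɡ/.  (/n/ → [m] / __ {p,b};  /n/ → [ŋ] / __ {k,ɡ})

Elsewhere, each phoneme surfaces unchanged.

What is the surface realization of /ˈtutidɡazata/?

[ˈtʰutədɡəzətə]

/t/ (word-initial): immediately before a stressed vowel, so rule 2 applies → [tʰ].
/u/ (between /t/ and /t/): rule 1 targets it, but not in an unstressed syllable → unchanged [u].
/t/ (between /u/ and /i/) is in the target of rule 2 but the environment (immediately before a stressed vowel) is not met → [t].
/i/ meets the environment for rule 1 (in an unstressed syllable) → [ə].
/d/ — not in any rule's target class → [d].
/ɡ/ stays [ɡ].
/a/ meets the environment for rule 1 (in an unstressed syllable) → [ə].
/z/ stays [z].
Rule 1 applies to /a/ (between /z/ and /t/: in an unstressed syllable) → [ə].
/t/ (between /a/ and /a/) fails the environment for rule 2, so it stays [t].
/a/ (word-final) occurs in an unstressed syllable → [ə] by rule 1.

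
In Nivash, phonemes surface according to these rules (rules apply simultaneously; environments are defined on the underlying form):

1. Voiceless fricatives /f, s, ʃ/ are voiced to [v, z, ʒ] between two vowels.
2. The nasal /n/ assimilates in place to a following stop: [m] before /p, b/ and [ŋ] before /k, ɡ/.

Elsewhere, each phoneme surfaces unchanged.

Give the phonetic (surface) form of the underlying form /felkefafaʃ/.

[felkevavaʃ]

/f/ (word-initial) fails the environment for rule 1, so it stays [f].
/e/ stays [e].
/l/ (between /e/ and /k/) is unaffected → [l].
/k/ — not in any rule's target class → [k].
/e/ (between /k/ and /f/) is unaffected → [e].
Rule 1 applies to /f/ (between /e/ and /a/: between two vowels) → [v].
/a/ (between /f/ and /f/): no rule targets it → [a].
Rule 1 applies to /f/ (between /a/ and /a/: between two vowels) → [v].
/a/ — not in any rule's target class → [a].
/ʃ/ (word-final): rule 1 targets it, but not between two vowels → unchanged [ʃ].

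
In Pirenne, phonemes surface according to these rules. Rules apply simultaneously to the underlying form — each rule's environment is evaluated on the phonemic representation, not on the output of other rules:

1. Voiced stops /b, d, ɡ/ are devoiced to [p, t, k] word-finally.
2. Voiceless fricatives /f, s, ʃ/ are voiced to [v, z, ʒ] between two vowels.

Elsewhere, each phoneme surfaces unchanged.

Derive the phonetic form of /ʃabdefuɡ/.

[ʃabdevuk]

/ʃ/ (word-initial) is in the target of rule 2 but the environment (between two vowels) is not met → [ʃ].
/a/ — not in any rule's target class → [a].
/b/ — between /a/ and /d/; rule 1 does not apply here → [b].
/d/ (between /b/ and /e/) fails the environment for rule 1, so it stays [d].
/e/ (between /d/ and /f/) is unaffected → [e].
Rule 2 applies to /f/ (between /e/ and /u/: between two vowels) → [v].
/u/ (between /f/ and /ɡ/) is unaffected → [u].
/ɡ/ — word-final, word-finally — surfaces as [k] (rule 1).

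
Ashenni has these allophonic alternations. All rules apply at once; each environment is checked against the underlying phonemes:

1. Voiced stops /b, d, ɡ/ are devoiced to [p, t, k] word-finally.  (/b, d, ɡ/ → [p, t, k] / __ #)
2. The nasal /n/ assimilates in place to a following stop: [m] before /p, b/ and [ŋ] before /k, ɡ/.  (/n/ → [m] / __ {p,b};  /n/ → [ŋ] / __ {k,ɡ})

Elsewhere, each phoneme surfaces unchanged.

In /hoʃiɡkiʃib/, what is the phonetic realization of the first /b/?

[p]

Rule 1 applies to /b/ (word-final: word-finally) → [p].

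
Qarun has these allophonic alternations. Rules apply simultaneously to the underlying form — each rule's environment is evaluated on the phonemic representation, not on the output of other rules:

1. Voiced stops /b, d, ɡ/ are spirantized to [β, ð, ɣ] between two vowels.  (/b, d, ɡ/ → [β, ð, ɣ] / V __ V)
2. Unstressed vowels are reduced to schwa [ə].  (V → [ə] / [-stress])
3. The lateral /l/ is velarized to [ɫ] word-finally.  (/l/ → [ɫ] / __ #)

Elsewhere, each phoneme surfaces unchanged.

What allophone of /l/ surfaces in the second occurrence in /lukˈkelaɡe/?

/l/ (between /e/ and /a/) fails the environment for rule 3, so it stays [l].

[l]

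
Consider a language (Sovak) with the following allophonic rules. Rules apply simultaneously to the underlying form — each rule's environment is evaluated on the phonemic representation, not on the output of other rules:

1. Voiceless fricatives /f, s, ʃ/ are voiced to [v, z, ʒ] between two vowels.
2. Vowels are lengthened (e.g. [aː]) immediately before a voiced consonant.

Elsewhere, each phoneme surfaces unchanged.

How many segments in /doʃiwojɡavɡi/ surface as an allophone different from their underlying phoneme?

Segments that undergo a rule: /ʃ/ → [ʒ] (rule 1); /i/ → [iː] (rule 2); /o/ → [oː] (rule 2); /a/ → [aː] (rule 2).
All other segments surface unchanged.

4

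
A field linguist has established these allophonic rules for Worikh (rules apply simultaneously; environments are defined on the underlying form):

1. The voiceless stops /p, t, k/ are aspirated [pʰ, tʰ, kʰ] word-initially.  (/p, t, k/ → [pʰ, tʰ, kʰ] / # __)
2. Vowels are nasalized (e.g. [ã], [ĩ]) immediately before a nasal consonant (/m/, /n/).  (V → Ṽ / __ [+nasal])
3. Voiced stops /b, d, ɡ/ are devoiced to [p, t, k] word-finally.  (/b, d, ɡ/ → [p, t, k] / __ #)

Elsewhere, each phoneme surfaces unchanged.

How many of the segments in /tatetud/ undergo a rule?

Segments that undergo a rule: /t/ → [tʰ] (rule 1); /d/ → [t] (rule 3).
All other segments surface unchanged.

2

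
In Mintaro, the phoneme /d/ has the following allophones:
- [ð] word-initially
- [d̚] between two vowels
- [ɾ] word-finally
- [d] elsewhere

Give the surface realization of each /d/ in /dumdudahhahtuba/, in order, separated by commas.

[ð], [d], [d̚]

Occurrence 1 (position 1): word-initially → [ð].
Occurrence 2 (position 4): no conditioning environment matches → elsewhere allophone [d].
Occurrence 3 (position 6): between two vowels → [d̚].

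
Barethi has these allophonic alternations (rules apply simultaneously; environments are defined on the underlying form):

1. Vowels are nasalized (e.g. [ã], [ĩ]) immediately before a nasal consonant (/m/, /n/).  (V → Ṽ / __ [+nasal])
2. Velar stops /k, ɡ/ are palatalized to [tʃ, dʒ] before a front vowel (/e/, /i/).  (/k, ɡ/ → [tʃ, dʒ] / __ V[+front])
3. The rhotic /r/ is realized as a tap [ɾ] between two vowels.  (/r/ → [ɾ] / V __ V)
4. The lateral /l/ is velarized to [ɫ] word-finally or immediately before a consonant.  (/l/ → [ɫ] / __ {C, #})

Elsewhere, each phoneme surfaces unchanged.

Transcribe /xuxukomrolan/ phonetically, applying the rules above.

[xuxukõmrolãn]

/x/ stays [x].
/u/ (between /x/ and /x/) is in the target of rule 1 but the environment (before a nasal consonant) is not met → [u].
/x/ (between /u/ and /u/) is unaffected → [x].
/u/ (between /x/ and /k/): rule 1 targets it, but not before a nasal consonant → unchanged [u].
/k/ — between /u/ and /o/; rule 2 does not apply here → [k].
/o/ (between /k/ and /m/): before a nasal consonant, so rule 1 applies → [õ].
/m/ — not in any rule's target class → [m].
/r/ (between /m/ and /o/) fails the environment for rule 3, so it stays [r].
/o/ (between /r/ and /l/) fails the environment for rule 1, so it stays [o].
/l/ (between /o/ and /a/) fails the environment for rule 4, so it stays [l].
/a/ meets the environment for rule 1 (before a nasal consonant) → [ã].
/n/ (word-final) is unaffected → [n].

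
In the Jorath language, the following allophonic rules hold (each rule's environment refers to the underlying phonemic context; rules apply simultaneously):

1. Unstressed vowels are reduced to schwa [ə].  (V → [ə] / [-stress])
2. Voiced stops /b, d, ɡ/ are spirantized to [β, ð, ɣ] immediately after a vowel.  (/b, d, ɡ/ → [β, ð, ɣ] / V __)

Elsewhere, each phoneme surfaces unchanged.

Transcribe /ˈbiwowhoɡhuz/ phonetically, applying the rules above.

[ˈbiwəwhəɣhəz]

/b/ — word-initial; rule 2 does not apply here → [b].
/i/ — between /b/ and /w/; rule 1 does not apply here → [i].
/w/ stays [w].
/o/ meets the environment for rule 1 (in an unstressed syllable) → [ə].
/w/ stays [w].
/h/ stays [h].
Rule 1 applies to /o/ (between /h/ and /ɡ/: in an unstressed syllable) → [ə].
Rule 2 applies to /ɡ/ (between /o/ and /h/: immediately after a vowel) → [ɣ].
/h/ stays [h].
/u/ — between /h/ and /z/, in an unstressed syllable — surfaces as [ə] (rule 1).
/z/ (word-final): no rule targets it → [z].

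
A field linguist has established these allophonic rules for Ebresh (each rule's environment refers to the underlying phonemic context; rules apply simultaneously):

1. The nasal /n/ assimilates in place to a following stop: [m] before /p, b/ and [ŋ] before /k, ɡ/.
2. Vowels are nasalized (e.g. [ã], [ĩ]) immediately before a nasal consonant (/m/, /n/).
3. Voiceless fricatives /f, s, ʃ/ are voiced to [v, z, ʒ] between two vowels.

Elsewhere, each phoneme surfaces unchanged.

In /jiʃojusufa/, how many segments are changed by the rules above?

3

Segments that undergo a rule: /ʃ/ → [ʒ] (rule 3); /s/ → [z] (rule 3); /f/ → [v] (rule 3).
All other segments surface unchanged.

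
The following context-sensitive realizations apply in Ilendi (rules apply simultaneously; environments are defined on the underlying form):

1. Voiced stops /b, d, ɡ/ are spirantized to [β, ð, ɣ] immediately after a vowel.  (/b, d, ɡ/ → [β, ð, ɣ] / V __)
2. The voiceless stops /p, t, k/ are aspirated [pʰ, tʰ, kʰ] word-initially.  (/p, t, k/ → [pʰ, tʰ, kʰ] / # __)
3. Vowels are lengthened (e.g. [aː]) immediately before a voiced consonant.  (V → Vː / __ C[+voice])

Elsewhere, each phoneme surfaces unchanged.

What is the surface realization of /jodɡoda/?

/j/ (word-initial) is unaffected → [j].
Rule 3 applies to /o/ (between /j/ and /d/: before a voiced consonant) → [oː].
/d/ (between /o/ and /ɡ/) occurs immediately after a vowel → [ð] by rule 1.
/ɡ/ (between /d/ and /o/) fails the environment for rule 1, so it stays [ɡ].
/o/ — between /ɡ/ and /d/, before a voiced consonant — surfaces as [oː] (rule 3).
/d/ (between /o/ and /a/): immediately after a vowel, so rule 1 applies → [ð].
/a/ — word-final; rule 3 does not apply here → [a].

[joːðɡoːða]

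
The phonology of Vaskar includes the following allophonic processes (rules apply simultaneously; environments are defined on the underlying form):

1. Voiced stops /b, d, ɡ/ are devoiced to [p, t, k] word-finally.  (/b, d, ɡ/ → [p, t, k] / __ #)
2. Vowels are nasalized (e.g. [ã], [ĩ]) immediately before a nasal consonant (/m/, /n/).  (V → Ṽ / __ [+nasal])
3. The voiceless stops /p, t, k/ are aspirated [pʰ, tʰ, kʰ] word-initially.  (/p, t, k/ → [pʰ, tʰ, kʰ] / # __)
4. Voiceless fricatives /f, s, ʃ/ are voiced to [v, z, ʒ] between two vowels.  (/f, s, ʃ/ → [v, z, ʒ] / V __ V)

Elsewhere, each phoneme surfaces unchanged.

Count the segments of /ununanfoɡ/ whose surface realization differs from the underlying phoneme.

Segments that undergo a rule: /u/ → [ũ] (rule 2); /u/ → [ũ] (rule 2); /a/ → [ã] (rule 2); /ɡ/ → [k] (rule 1).
All other segments surface unchanged.

4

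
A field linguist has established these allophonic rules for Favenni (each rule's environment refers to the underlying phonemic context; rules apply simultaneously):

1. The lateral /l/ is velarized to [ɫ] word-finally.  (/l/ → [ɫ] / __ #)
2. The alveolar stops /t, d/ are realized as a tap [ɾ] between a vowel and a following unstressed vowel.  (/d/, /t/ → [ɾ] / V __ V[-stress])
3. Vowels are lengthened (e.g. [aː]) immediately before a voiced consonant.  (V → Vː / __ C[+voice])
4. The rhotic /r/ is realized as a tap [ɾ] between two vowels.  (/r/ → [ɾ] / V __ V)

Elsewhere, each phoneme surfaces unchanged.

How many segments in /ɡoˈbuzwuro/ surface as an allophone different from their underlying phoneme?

4

Segments that undergo a rule: /o/ → [oː] (rule 3); /u/ → [uː] (rule 3); /u/ → [uː] (rule 3); /r/ → [ɾ] (rule 4).
All other segments surface unchanged.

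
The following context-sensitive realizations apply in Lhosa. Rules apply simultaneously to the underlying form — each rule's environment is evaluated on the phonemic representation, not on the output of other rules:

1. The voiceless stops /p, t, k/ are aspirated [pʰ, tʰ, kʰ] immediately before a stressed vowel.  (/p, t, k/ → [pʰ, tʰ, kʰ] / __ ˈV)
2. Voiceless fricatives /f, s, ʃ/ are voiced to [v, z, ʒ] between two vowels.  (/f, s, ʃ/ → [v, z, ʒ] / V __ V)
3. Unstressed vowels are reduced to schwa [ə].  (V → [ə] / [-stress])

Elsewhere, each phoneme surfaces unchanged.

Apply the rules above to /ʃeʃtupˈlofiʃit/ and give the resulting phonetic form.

/ʃ/ (word-initial) fails the environment for rule 2, so it stays [ʃ].
/e/ — between /ʃ/ and /ʃ/, in an unstressed syllable — surfaces as [ə] (rule 3).
/ʃ/ (between /e/ and /t/) fails the environment for rule 2, so it stays [ʃ].
/t/ (between /ʃ/ and /u/) fails the environment for rule 1, so it stays [t].
/u/ — between /t/ and /p/, in an unstressed syllable — surfaces as [ə] (rule 3).
/p/ (between /u/ and /l/) is in the target of rule 1 but the environment (immediately before a stressed vowel) is not met → [p].
/l/ — not in any rule's target class → [l].
/o/ (between /l/ and /f/): rule 3 targets it, but not in an unstressed syllable → unchanged [o].
/f/ (between /o/ and /i/): between two vowels, so rule 2 applies → [v].
/i/ (between /f/ and /ʃ/) occurs in an unstressed syllable → [ə] by rule 3.
/ʃ/ meets the environment for rule 2 (between two vowels) → [ʒ].
Rule 3 applies to /i/ (between /ʃ/ and /t/: in an unstressed syllable) → [ə].
/t/ (word-final) fails the environment for rule 1, so it stays [t].

[ʃəʃtəpˈlovəʒət]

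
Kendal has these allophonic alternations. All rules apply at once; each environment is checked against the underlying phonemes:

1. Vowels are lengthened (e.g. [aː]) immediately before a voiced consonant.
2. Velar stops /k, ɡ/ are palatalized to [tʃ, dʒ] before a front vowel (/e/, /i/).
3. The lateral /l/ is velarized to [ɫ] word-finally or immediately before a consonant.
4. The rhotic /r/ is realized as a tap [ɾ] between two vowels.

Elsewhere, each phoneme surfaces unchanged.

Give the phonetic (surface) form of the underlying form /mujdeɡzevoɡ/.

[muːjdeːɡzeːvoːɡ]

/m/ stays [m].
/u/ meets the environment for rule 1 (before a voiced consonant) → [uː].
/j/ (between /u/ and /d/): no rule targets it → [j].
/d/ — not in any rule's target class → [d].
Rule 1 applies to /e/ (between /d/ and /ɡ/: before a voiced consonant) → [eː].
/ɡ/ (between /e/ and /z/) is in the target of rule 2 but the environment (before a front vowel) is not met → [ɡ].
/z/ stays [z].
Rule 1 applies to /e/ (between /z/ and /v/: before a voiced consonant) → [eː].
/v/ (between /e/ and /o/): no rule targets it → [v].
/o/ — between /v/ and /ɡ/, before a voiced consonant — surfaces as [oː] (rule 1).
/ɡ/ (word-final): rule 2 targets it, but not before a front vowel → unchanged [ɡ].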